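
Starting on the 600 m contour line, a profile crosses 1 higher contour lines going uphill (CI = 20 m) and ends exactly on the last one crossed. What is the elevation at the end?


elevation = 600 + 1 * 20 = 620 m

620 m


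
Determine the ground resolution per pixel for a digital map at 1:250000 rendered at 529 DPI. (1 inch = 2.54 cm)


pixel_cm = 2.54 / 529 ≈ 0.004802 cm
ground = pixel_cm * 250000 / 100 = 2.54 * 250000 / (529 * 100) = 635000 / 52900 ≈ 12.0 m

12.0 m


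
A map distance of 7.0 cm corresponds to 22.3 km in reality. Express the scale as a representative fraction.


ground = 22.3 km = 2230000 cm; RF denominator = ground / map = 2230000 / 7.0 ≈ 318571; RF = 1:318571

1:318571


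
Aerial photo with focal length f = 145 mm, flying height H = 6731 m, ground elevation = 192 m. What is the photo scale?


scale = f / (H - h) = 145 mm / 6539 m = 145 / 6539000 = 1:45097

1:45097


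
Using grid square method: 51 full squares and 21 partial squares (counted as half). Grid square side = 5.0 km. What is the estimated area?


effective squares = 51 + 21 * 0.5 = 61.5
area = 61.5 * 25.0 = 1537.5 km^2

1537.5 km^2


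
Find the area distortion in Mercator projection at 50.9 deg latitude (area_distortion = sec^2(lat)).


area_distortion = 1/cos^2(50.9) = 2.514

2.514


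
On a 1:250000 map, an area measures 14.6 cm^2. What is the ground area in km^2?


ground_area = 14.6 * (250000/100)^2 = 91250000.0 m^2 = 91.25 km^2

91.25 km^2


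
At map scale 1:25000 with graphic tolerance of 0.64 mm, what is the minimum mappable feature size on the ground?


ground = 0.64 mm * 25000 / 1000 = 16.0 m

16.0 m


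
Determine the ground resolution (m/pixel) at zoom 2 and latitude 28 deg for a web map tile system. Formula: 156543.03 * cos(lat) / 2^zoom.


res = 156543.03 * cos(28) / 2^2 = 156543.03 * 0.88294759 / 4 = 34554.82 m/pixel

34554.82 m/pixel


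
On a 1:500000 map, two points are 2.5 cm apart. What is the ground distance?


ground = 2.5 cm * 500000 / 100 = 12500.0 m = 12.5 km

12.5 km


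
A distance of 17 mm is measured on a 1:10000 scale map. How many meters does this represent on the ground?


ground = 17 mm * 10000 / 1000 = 170.0 m

170.0 m


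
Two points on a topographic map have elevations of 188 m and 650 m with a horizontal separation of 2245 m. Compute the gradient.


gradient = (650 - 188) / 2245 = 462 / 2245 = 0.2058

0.2058


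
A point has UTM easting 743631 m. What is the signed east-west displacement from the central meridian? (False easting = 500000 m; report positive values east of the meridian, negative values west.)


displacement = 743631 - 500000 = 243631 m

243631 m


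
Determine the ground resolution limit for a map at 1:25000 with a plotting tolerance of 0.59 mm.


ground = 0.59 mm * 25000 / 1000 = 14.75 m

14.75 m


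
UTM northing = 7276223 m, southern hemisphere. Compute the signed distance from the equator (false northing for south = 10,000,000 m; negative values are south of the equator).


For southern: actual = 7276223 - 10000000 = -2723777 m

-2723777 m


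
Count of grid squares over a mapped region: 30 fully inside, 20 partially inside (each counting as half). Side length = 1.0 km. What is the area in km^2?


effective squares = 30 + 20 * 0.5 = 40.0
area = 40.0 * 1.0 = 40.0 km^2

40.0 km^2


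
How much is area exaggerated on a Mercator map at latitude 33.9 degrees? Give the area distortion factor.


area_distortion = 1/cos^2(33.9) = 1.452

1.452


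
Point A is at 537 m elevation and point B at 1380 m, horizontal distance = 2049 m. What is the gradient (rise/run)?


gradient = (1380 - 537) / 2049 = 843 / 2049 = 0.4114

0.4114


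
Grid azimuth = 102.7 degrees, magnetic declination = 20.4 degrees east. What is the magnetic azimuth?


magnetic azimuth = grid azimuth - declination (east +ve)
mag_az = 102.7 - 20.4 = 82.3 degrees

82.3 degrees


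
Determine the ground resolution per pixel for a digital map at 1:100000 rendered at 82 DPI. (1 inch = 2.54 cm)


pixel_cm = 2.54 / 82 ≈ 0.030976 cm
ground = pixel_cm * 100000 / 100 = 2.54 * 100000 / (82 * 100) = 254000 / 8200 ≈ 30.98 m

30.98 m


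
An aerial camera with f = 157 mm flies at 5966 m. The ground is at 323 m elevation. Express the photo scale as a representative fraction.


scale = f / (H - h) = 157 mm / 5643 m = 157 / 5643000 = 1:35943

1:35943


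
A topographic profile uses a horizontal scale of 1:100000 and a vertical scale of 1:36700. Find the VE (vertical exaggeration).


VE = horizontal_scale / vertical_scale = 100000 / 36700 ≈ 2.7

2.7x


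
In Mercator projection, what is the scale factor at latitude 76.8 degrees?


SF = 1 / cos(76.8) = 1 / 0.228351 = 4.379

4.379


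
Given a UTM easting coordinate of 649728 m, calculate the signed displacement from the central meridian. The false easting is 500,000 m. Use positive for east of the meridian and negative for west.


displacement = 649728 - 500000 = 149728 m

149728 m


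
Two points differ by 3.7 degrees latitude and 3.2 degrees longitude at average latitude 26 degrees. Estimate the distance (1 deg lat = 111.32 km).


dlat_km = 3.7 * 111.32 = 411.884
dlon_km = 3.2 * 111.32 * cos(26) ≈ 320.172
dist = sqrt(411.884^2 + 320.172^2) ≈ 521.7 km

521.7 km


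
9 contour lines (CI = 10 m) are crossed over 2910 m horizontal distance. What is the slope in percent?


elevation change = 9 * 10 = 90 m
slope = 90 / 2910 * 100 = 3.1%

3.1%


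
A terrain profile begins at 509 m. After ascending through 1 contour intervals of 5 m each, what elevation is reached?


elevation = 509 + 1 * 5 = 514 m

514 m


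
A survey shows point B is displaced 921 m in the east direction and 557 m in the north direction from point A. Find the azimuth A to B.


az = atan2(921, 557) = 58.8 deg
adjusted to 0-360: 58.8 degrees

58.8 degrees


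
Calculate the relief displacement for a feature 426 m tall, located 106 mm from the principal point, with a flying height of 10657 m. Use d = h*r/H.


d = h * r / H = 426 * 106 / 10657 = 4.24 mm

4.24 mm


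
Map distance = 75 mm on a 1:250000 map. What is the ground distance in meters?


ground = 75 mm * 250000 / 1000 = 18750.0 m

18750.0 m


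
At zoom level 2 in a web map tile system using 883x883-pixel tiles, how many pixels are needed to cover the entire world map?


tiles per axis = 2^2 = 4
total tiles = 4^2 = 16
pixels per axis = 4 * 883 = 3532
total pixels = 3532^2 = 12475024

12475024 pixels


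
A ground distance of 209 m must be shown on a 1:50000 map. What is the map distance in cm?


map_cm = 209 * 100 / 50000 = 0.418 cm ≈ 0.42 cm

0.42 cm


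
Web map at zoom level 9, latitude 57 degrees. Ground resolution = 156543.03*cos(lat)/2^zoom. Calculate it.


res = 156543.03 * cos(57) / 2^9 = 156543.03 * 0.54463904 / 512 = 166.52 m/pixel

166.52 m/pixel


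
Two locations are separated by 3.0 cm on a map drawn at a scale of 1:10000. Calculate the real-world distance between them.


ground = 3.0 cm * 10000 / 100 = 300.0 m

300.0 m


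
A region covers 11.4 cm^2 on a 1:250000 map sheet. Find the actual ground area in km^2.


ground_area = 11.4 * (250000/100)^2 = 71250000.0 m^2 = 71.25 km^2

71.25 km^2


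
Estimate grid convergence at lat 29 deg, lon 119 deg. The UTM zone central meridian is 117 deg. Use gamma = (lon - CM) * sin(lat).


gamma = (119 - 117) * sin(29) = 2 * 0.48481 = 0.97 degrees

0.97 degrees


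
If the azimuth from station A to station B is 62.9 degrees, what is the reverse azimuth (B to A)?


back azimuth = (62.9 + 180) mod 360 = 242.9 degrees

242.9 degrees


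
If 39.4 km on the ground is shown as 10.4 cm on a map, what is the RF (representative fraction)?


ground = 39.4 km = 3940000 cm; RF denominator = ground / map = 3940000 / 10.4 ≈ 378846; RF = 1:378846

1:378846


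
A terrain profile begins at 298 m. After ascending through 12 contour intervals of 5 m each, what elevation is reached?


elevation = 298 + 12 * 5 = 358 m

358 m


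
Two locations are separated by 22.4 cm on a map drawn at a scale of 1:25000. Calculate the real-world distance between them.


ground = 22.4 cm * 25000 / 100 = 5600.0 m = 5.6 km

5.6 km


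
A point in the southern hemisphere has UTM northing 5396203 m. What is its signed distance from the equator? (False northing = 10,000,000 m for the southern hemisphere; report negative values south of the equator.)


For southern: actual = 5396203 - 10000000 = -4603797 m

-4603797 m


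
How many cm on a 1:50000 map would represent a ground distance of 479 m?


map_cm = 479 * 100 / 50000 = 0.958 cm ≈ 0.96 cm

0.96 cm


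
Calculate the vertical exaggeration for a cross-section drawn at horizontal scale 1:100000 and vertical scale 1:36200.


VE = horizontal_scale / vertical_scale = 100000 / 36200 ≈ 2.8

2.8x


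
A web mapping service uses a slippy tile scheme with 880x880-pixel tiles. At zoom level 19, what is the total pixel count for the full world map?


tiles per axis = 2^19 = 524288
total tiles = 524288^2 = 274877906944
pixels per axis = 524288 * 880 = 461373440
total pixels = 461373440^2 = 212865451137433600

212865451137433600 pixels


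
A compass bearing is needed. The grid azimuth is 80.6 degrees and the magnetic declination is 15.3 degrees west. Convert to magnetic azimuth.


magnetic azimuth = grid azimuth - declination (east +ve)
mag_az = 80.6 - -15.3 = 95.9 degrees

95.9 degrees


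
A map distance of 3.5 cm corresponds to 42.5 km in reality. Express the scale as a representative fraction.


ground = 42.5 km = 4250000 cm; RF denominator = ground / map = 4250000 / 3.5 ≈ 1214286; RF = 1:1214286

1:1214286


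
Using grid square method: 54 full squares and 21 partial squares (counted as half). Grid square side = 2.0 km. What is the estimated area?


effective squares = 54 + 21 * 0.5 = 64.5
area = 64.5 * 4.0 = 258.0 km^2

258.0 km^2


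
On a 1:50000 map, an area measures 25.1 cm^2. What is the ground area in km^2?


ground_area = 25.1 * (50000/100)^2 = 6275000.0 m^2 = 6.275 km^2

6.275 km^2


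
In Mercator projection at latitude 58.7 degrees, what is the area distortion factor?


area_distortion = 1/cos^2(58.7) = 3.705

3.705


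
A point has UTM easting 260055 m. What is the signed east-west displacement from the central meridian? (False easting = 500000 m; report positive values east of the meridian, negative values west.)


displacement = 260055 - 500000 = -239945 m

-239945 m


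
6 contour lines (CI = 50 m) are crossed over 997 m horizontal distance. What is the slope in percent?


elevation change = 6 * 50 = 300 m
slope = 300 / 997 * 100 = 30.1%

30.1%


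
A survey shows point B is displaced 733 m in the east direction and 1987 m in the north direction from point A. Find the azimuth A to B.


az = atan2(733, 1987) = 20.2 deg
adjusted to 0-360: 20.2 degrees

20.2 degrees


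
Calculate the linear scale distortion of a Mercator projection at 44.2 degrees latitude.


SF = 1 / cos(44.2) = 1 / 0.716911 = 1.395

1.395


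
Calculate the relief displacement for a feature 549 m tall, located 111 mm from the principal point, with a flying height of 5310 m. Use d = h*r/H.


d = h * r / H = 549 * 111 / 5310 = 11.48 mm

11.48 mm


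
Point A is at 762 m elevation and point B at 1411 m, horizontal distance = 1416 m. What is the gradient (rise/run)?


gradient = (1411 - 762) / 1416 = 649 / 1416 = 0.4583

0.4583


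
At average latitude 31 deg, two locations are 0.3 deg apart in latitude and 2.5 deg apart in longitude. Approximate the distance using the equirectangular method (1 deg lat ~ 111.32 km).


dlat_km = 0.3 * 111.32 = 33.396
dlon_km = 2.5 * 111.32 * cos(31) ≈ 238.55
dist = sqrt(33.396^2 + 238.55^2) ≈ 240.9 km

240.9 km


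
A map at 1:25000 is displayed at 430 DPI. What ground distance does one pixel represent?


pixel_cm = 2.54 / 430 ≈ 0.005907 cm
ground = pixel_cm * 25000 / 100 = 2.54 * 25000 / (430 * 100) = 63500 / 43000 ≈ 1.48 m

1.48 m


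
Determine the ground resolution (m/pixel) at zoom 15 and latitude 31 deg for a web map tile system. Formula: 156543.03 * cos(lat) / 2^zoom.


res = 156543.03 * cos(31) / 2^15 = 156543.03 * 0.8571673 / 32768 = 4.09 m/pixel

4.09 m/pixel


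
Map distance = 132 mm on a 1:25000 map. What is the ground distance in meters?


ground = 132 mm * 25000 / 1000 = 3300.0 m

3300.0 m


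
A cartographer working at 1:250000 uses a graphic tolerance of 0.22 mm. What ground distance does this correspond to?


ground = 0.22 mm * 250000 / 1000 = 55.0 m

55.0 m


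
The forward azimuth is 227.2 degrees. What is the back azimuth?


back azimuth = (227.2 + 180) mod 360 = 47.2 degrees

47.2 degrees


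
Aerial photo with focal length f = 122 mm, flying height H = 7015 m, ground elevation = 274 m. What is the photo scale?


scale = f / (H - h) = 122 mm / 6741 m = 122 / 6741000 = 1:55254

1:55254


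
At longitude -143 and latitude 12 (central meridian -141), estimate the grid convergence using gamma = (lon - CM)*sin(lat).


gamma = (-143 - -141) * sin(12) = -2 * 0.207912 = -0.416 degrees

-0.416 degrees


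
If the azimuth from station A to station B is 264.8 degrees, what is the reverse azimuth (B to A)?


back azimuth = (264.8 + 180) mod 360 = 84.8 degrees

84.8 degrees


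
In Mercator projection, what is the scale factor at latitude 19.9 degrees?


SF = 1 / cos(19.9) = 1 / 0.940288 = 1.064

1.064


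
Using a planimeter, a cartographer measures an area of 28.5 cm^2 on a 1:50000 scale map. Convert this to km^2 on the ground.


ground_area = 28.5 * (50000/100)^2 = 7125000.0 m^2 = 7.125 km^2

7.125 km^2


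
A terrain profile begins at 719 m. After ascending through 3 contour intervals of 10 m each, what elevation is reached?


elevation = 719 + 3 * 10 = 749 m

749 m


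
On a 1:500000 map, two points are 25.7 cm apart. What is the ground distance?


ground = 25.7 cm * 500000 / 100 = 128500.0 m = 128.5 km

128.5 km


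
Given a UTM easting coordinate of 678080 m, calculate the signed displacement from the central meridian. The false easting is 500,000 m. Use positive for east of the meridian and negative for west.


displacement = 678080 - 500000 = 178080 m

178080 m


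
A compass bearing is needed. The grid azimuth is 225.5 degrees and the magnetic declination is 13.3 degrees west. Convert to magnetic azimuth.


magnetic azimuth = grid azimuth - declination (east +ve)
mag_az = 225.5 - -13.3 = 238.8 degrees

238.8 degrees


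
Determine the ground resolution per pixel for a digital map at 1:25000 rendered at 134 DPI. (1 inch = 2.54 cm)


pixel_cm = 2.54 / 134 ≈ 0.018955 cm
ground = pixel_cm * 25000 / 100 = 2.54 * 25000 / (134 * 100) = 63500 / 13400 ≈ 4.74 m

4.74 m


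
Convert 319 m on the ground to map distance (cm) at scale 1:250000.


map_cm = 319 * 100 / 250000 = 0.1276 cm ≈ 0.13 cm

0.13 cm


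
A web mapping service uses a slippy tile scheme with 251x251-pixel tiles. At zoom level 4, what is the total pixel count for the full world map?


tiles per axis = 2^4 = 16
total tiles = 16^2 = 256
pixels per axis = 16 * 251 = 4016
total pixels = 4016^2 = 16128256

16128256 pixels


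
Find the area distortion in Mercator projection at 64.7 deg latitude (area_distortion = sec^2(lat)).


area_distortion = 1/cos^2(64.7) = 5.475

5.475


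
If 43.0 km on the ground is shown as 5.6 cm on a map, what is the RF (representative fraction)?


ground = 43.0 km = 4300000 cm; RF denominator = ground / map = 4300000 / 5.6 ≈ 767857; RF = 1:767857

1:767857


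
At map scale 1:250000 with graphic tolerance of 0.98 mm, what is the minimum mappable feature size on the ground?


ground = 0.98 mm * 250000 / 1000 = 245.0 m

245.0 m


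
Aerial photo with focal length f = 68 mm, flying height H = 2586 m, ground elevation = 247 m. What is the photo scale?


scale = f / (H - h) = 68 mm / 2339 m = 68 / 2339000 = 1:34397

1:34397


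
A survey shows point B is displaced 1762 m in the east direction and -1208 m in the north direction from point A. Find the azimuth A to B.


az = atan2(1762, -1208) = 124.4 deg
adjusted to 0-360: 124.4 degrees

124.4 degrees


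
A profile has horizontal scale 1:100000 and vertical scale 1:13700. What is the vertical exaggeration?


VE = horizontal_scale / vertical_scale = 100000 / 13700 ≈ 7.3

7.3x


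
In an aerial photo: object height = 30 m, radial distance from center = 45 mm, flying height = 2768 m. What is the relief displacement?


d = h * r / H = 30 * 45 / 2768 = 0.49 mm

0.49 mm


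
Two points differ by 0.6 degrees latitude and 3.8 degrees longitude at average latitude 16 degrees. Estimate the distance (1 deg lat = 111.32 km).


dlat_km = 0.6 * 111.32 = 66.792
dlon_km = 3.8 * 111.32 * cos(16) ≈ 406.629
dist = sqrt(66.792^2 + 406.629^2) ≈ 412.1 km

412.1 km


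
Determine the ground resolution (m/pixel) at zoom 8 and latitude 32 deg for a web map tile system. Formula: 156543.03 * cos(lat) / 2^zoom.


res = 156543.03 * cos(32) / 2^8 = 156543.03 * 0.8480481 / 256 = 518.58 m/pixel

518.58 m/pixel


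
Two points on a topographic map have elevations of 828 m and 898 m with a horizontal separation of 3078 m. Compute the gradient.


gradient = (898 - 828) / 3078 = 70 / 3078 = 0.0227

0.0227


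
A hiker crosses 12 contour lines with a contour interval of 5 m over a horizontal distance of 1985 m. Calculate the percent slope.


elevation change = 12 * 5 = 60 m
slope = 60 / 1985 * 100 = 3.0%

3.0%


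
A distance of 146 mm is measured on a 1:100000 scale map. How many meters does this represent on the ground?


ground = 146 mm * 100000 / 1000 = 14600.0 m

14600.0 m


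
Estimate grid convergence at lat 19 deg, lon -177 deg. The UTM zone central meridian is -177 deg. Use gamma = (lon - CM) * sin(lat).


gamma = (-177 - -177) * sin(19) = 0 * 0.325568 = 0.0 degrees

0.0 degrees


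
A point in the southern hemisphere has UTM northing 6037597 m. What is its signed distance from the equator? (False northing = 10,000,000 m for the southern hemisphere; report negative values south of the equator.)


For southern: actual = 6037597 - 10000000 = -3962403 m

-3962403 m


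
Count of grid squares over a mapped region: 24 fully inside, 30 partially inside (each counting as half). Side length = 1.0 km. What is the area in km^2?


effective squares = 24 + 30 * 0.5 = 39.0
area = 39.0 * 1.0 = 39.0 km^2

39.0 km^2


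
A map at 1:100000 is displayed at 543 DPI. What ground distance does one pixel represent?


pixel_cm = 2.54 / 543 ≈ 0.004678 cm
ground = pixel_cm * 100000 / 100 = 2.54 * 100000 / (543 * 100) = 254000 / 54300 ≈ 4.68 m

4.68 m


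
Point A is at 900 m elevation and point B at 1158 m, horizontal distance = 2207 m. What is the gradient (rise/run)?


gradient = (1158 - 900) / 2207 = 258 / 2207 = 0.1169

0.1169


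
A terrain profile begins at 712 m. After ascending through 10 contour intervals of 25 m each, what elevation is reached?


elevation = 712 + 10 * 25 = 962 m

962 m


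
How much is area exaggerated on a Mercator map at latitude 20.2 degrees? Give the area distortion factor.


area_distortion = 1/cos^2(20.2) = 1.135

1.135


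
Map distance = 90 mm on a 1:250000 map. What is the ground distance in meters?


ground = 90 mm * 250000 / 1000 = 22500.0 m

22500.0 m


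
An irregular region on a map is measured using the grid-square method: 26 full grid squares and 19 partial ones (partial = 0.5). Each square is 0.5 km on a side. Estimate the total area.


effective squares = 26 + 19 * 0.5 = 35.5
area = 35.5 * 0.25 = 8.875 km^2

8.875 km^2


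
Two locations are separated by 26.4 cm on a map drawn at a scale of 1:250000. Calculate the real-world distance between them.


ground = 26.4 cm * 250000 / 100 = 66000.0 m = 66.0 km

66.0 km


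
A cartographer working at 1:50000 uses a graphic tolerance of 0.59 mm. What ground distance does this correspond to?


ground = 0.59 mm * 50000 / 1000 = 29.5 m

29.5 m


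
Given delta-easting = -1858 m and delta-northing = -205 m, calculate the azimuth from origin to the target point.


az = atan2(-1858, -205) = -96.3 deg
adjusted to 0-360: 263.7 degrees

263.7 degrees


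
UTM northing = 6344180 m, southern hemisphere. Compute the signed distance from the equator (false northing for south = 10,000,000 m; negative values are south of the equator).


For southern: actual = 6344180 - 10000000 = -3655820 m

-3655820 m


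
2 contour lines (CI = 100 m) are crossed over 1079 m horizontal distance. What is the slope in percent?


elevation change = 2 * 100 = 200 m
slope = 200 / 1079 * 100 = 18.5%

18.5%


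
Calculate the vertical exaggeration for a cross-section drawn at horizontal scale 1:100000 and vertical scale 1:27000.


VE = horizontal_scale / vertical_scale = 100000 / 27000 ≈ 3.7

3.7x


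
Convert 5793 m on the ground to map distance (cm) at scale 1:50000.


map_cm = 5793 * 100 / 50000 = 11.586 cm ≈ 11.59 cm

11.59 cm


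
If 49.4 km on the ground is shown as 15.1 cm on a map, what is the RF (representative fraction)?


ground = 49.4 km = 4940000 cm; RF denominator = ground / map = 4940000 / 15.1 ≈ 327152; RF = 1:327152

1:327152


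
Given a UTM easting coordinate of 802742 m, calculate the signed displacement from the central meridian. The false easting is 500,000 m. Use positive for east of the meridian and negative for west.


displacement = 802742 - 500000 = 302742 m

302742 m


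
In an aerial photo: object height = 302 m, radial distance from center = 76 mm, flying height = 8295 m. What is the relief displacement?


d = h * r / H = 302 * 76 / 8295 = 2.77 mm

2.77 mm


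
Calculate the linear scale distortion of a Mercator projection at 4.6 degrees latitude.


SF = 1 / cos(4.6) = 1 / 0.996779 = 1.003

1.003


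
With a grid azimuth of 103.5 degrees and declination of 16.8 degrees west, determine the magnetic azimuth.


magnetic azimuth = grid azimuth - declination (east +ve)
mag_az = 103.5 - -16.8 = 120.3 degrees

120.3 degrees


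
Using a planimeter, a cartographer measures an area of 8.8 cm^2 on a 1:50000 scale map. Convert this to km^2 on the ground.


ground_area = 8.8 * (50000/100)^2 = 2200000.0 m^2 = 2.2 km^2

2.2 km^2


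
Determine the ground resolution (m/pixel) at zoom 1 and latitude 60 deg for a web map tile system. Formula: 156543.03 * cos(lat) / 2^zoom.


res = 156543.03 * cos(60) / 2^1 = 156543.03 * 0.5 / 2 = 39135.76 m/pixel

39135.76 m/pixel


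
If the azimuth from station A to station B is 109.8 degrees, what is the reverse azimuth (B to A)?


back azimuth = (109.8 + 180) mod 360 = 289.8 degrees

289.8 degrees


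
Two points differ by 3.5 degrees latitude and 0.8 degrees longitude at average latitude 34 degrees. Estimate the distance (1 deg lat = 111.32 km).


dlat_km = 3.5 * 111.32 = 389.62
dlon_km = 0.8 * 111.32 * cos(34) ≈ 73.831
dist = sqrt(389.62^2 + 73.831^2) ≈ 396.6 km

396.6 km


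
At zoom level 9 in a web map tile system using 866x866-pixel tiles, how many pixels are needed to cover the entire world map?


tiles per axis = 2^9 = 512
total tiles = 512^2 = 262144
pixels per axis = 512 * 866 = 443392
total pixels = 443392^2 = 196596465664

196596465664 pixels


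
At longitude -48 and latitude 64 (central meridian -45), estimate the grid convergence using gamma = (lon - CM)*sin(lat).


gamma = (-48 - -45) * sin(64) = -3 * 0.898794 = -2.696 degrees

-2.696 degrees


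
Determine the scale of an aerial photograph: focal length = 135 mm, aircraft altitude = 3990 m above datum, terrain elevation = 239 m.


scale = f / (H - h) = 135 mm / 3751 m = 135 / 3751000 = 1:27785

1:27785


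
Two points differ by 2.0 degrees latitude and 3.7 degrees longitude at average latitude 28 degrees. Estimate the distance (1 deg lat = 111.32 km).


dlat_km = 2.0 * 111.32 = 222.64
dlon_km = 3.7 * 111.32 * cos(28) ≈ 363.672
dist = sqrt(222.64^2 + 363.672^2) ≈ 426.4 km

426.4 km


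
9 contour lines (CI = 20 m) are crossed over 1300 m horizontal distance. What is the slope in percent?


elevation change = 9 * 20 = 180 m
slope = 180 / 1300 * 100 = 13.8%

13.8%


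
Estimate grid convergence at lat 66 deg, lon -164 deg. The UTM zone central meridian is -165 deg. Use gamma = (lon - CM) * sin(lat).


gamma = (-164 - -165) * sin(66) = 1 * 0.913545 = 0.914 degrees

0.914 degrees


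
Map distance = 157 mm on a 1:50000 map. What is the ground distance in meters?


ground = 157 mm * 50000 / 1000 = 7850.0 m

7850.0 m


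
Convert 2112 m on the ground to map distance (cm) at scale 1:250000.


map_cm = 2112 * 100 / 250000 = 0.8448 cm ≈ 0.84 cm

0.84 cm


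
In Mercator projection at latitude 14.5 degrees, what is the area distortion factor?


area_distortion = 1/cos^2(14.5) = 1.067

1.067


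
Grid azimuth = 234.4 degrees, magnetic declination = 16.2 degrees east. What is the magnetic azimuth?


magnetic azimuth = grid azimuth - declination (east +ve)
mag_az = 234.4 - 16.2 = 218.2 degrees

218.2 degrees


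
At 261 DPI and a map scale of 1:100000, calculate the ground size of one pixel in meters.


pixel_cm = 2.54 / 261 ≈ 0.009732 cm
ground = pixel_cm * 100000 / 100 = 2.54 * 100000 / (261 * 100) = 254000 / 26100 ≈ 9.73 m

9.73 m


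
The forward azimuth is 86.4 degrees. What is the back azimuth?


back azimuth = (86.4 + 180) mod 360 = 266.4 degrees

266.4 degrees


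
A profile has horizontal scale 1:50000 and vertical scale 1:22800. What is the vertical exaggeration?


VE = horizontal_scale / vertical_scale = 50000 / 22800 ≈ 2.2

2.2x


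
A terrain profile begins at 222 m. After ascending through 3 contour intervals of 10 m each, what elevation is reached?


elevation = 222 + 3 * 10 = 252 m

252 m


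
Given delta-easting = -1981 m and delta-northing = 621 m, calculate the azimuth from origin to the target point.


az = atan2(-1981, 621) = -72.6 deg
adjusted to 0-360: 287.4 degrees

287.4 degrees


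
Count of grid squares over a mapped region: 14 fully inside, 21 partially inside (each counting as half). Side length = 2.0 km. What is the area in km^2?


effective squares = 14 + 21 * 0.5 = 24.5
area = 24.5 * 4.0 = 98.0 km^2

98.0 km^2


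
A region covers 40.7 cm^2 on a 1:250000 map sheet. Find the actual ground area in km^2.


ground_area = 40.7 * (250000/100)^2 = 254375000.0 m^2 = 254.375 km^2

254.375 km^2


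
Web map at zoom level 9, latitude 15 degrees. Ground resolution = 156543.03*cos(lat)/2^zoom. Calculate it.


res = 156543.03 * cos(15) / 2^9 = 156543.03 * 0.96592583 / 512 = 295.33 m/pixel

295.33 m/pixel


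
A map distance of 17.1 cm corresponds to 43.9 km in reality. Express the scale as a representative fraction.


ground = 43.9 km = 4390000 cm; RF denominator = ground / map = 4390000 / 17.1 ≈ 256725; RF = 1:256725

1:256725


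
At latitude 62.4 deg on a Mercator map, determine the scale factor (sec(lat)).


SF = 1 / cos(62.4) = 1 / 0.463296 = 2.158

2.158


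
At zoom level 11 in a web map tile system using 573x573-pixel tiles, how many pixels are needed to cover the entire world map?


tiles per axis = 2^11 = 2048
total tiles = 2048^2 = 4194304
pixels per axis = 2048 * 573 = 1173504
total pixels = 1173504^2 = 1377111638016

1377111638016 pixels


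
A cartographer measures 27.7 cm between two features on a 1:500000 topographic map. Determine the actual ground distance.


ground = 27.7 cm * 500000 / 100 = 138500.0 m = 138.5 km

138.5 km


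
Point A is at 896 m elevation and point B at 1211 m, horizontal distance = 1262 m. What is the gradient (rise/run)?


gradient = (1211 - 896) / 1262 = 315 / 1262 = 0.2496

0.2496


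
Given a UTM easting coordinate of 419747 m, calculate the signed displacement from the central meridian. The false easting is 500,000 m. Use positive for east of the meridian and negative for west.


displacement = 419747 - 500000 = -80253 m

-80253 m


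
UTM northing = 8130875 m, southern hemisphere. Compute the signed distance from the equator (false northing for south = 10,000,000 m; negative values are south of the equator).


For southern: actual = 8130875 - 10000000 = -1869125 m

-1869125 m


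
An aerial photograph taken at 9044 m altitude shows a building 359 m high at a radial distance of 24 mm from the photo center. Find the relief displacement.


d = h * r / H = 359 * 24 / 9044 = 0.95 mm

0.95 mm


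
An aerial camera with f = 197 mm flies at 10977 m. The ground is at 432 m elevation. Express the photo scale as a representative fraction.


scale = f / (H - h) = 197 mm / 10545 m = 197 / 10545000 = 1:53528

1:53528


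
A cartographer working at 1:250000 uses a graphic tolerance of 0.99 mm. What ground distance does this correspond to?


ground = 0.99 mm * 250000 / 1000 = 247.5 m

247.5 m


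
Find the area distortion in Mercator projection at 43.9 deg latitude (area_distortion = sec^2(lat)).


area_distortion = 1/cos^2(43.9) = 1.926

1.926


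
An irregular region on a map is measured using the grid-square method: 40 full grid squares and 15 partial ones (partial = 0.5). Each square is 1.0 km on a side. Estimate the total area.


effective squares = 40 + 15 * 0.5 = 47.5
area = 47.5 * 1.0 = 47.5 km^2

47.5 km^2


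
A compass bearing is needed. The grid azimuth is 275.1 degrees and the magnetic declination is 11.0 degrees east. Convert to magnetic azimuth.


magnetic azimuth = grid azimuth - declination (east +ve)
mag_az = 275.1 - 11.0 = 264.1 degrees

264.1 degrees


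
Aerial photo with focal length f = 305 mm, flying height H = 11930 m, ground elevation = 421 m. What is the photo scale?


scale = f / (H - h) = 305 mm / 11509 m = 305 / 11509000 = 1:37734

1:37734


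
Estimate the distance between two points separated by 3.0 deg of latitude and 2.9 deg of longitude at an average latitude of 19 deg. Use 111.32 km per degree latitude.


dlat_km = 3.0 * 111.32 = 333.96
dlon_km = 2.9 * 111.32 * cos(19) ≈ 305.24
dist = sqrt(333.96^2 + 305.24^2) ≈ 452.4 km

452.4 km


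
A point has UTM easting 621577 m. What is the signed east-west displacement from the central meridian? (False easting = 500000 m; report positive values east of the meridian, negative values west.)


displacement = 621577 - 500000 = 121577 m

121577 m


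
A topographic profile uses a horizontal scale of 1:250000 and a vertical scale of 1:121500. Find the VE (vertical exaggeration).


VE = horizontal_scale / vertical_scale = 250000 / 121500 ≈ 2.1

2.1x


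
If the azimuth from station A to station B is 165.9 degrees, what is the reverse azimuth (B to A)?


back azimuth = (165.9 + 180) mod 360 = 345.9 degrees

345.9 degrees


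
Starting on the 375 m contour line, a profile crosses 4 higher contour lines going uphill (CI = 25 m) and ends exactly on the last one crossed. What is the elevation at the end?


elevation = 375 + 4 * 25 = 475 m

475 m


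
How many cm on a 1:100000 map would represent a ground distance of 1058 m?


map_cm = 1058 * 100 / 100000 = 1.058 cm ≈ 1.06 cm

1.06 cm


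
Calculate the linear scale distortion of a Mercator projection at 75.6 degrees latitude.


SF = 1 / cos(75.6) = 1 / 0.24869 = 4.021

4.021


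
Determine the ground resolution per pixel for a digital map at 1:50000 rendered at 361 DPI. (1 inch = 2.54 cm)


pixel_cm = 2.54 / 361 ≈ 0.007036 cm
ground = pixel_cm * 50000 / 100 = 2.54 * 50000 / (361 * 100) = 127000 / 36100 ≈ 3.52 m

3.52 m


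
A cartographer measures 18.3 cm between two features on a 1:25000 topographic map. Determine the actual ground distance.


ground = 18.3 cm * 25000 / 100 = 4575.0 m = 4.575 km

4.575 km


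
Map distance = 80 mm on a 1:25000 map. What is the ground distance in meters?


ground = 80 mm * 25000 / 1000 = 2000.0 m

2000.0 m


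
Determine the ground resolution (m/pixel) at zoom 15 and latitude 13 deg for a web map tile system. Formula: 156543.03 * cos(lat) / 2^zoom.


res = 156543.03 * cos(13) / 2^15 = 156543.03 * 0.97437006 / 32768 = 4.65 m/pixel

4.65 m/pixel


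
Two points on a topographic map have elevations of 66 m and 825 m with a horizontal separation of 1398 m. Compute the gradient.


gradient = (825 - 66) / 1398 = 759 / 1398 = 0.5429

0.5429


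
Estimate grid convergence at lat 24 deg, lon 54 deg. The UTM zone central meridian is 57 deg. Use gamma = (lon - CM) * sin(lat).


gamma = (54 - 57) * sin(24) = -3 * 0.406737 = -1.22 degrees

-1.22 degrees


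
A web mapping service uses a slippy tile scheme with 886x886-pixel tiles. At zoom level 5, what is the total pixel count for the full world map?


tiles per axis = 2^5 = 32
total tiles = 32^2 = 1024
pixels per axis = 32 * 886 = 28352
total pixels = 28352^2 = 803835904

803835904 pixels


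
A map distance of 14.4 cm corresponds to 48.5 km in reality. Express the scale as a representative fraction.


ground = 48.5 km = 4850000 cm; RF denominator = ground / map = 4850000 / 14.4 ≈ 336806; RF = 1:336806

1:336806


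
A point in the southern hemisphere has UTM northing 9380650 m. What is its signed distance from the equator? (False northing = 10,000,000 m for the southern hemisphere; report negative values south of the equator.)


For southern: actual = 9380650 - 10000000 = -619350 m

-619350 m


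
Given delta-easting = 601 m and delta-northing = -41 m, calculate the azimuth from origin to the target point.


az = atan2(601, -41) = 93.9 deg
adjusted to 0-360: 93.9 degrees

93.9 degrees


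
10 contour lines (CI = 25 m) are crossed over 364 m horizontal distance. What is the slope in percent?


elevation change = 10 * 25 = 250 m
slope = 250 / 364 * 100 = 68.7%

68.7%


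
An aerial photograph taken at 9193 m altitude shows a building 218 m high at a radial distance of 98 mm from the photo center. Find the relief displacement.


d = h * r / H = 218 * 98 / 9193 = 2.32 mm

2.32 mm


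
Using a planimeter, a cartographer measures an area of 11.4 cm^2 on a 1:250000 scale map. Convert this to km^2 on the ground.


ground_area = 11.4 * (250000/100)^2 = 71250000.0 m^2 = 71.25 km^2

71.25 km^2


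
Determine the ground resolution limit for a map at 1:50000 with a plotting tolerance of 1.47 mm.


ground = 1.47 mm * 50000 / 1000 = 73.5 m

73.5 m


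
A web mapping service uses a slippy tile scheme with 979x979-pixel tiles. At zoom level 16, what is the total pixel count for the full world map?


tiles per axis = 2^16 = 65536
total tiles = 65536^2 = 4294967296
pixels per axis = 65536 * 979 = 64159744
total pixels = 64159744^2 = 4116472750145536

4116472750145536 pixels


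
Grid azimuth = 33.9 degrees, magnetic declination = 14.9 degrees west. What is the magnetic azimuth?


magnetic azimuth = grid azimuth - declination (east +ve)
mag_az = 33.9 - -14.9 = 48.8 degrees

48.8 degrees


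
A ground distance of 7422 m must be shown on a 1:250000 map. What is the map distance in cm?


map_cm = 7422 * 100 / 250000 = 2.9688 cm ≈ 2.97 cm

2.97 cm


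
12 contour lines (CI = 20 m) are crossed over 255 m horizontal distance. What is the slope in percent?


elevation change = 12 * 20 = 240 m
slope = 240 / 255 * 100 = 94.1%

94.1%


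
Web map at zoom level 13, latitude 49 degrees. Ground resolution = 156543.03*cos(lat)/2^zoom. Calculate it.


res = 156543.03 * cos(49) / 2^13 = 156543.03 * 0.65605903 / 8192 = 12.54 m/pixel

12.54 m/pixel


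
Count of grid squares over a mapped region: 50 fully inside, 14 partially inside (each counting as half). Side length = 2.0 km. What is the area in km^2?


effective squares = 50 + 14 * 0.5 = 57.0
area = 57.0 * 4.0 = 228.0 km^2

228.0 km^2


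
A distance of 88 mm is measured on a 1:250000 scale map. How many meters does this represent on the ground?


ground = 88 mm * 250000 / 1000 = 22000.0 m

22000.0 m


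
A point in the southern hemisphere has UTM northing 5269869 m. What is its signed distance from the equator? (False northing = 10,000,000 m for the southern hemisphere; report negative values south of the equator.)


For southern: actual = 5269869 - 10000000 = -4730131 m

-4730131 m


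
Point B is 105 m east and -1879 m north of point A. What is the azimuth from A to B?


az = atan2(105, -1879) = 176.8 deg
adjusted to 0-360: 176.8 degrees

176.8 degrees


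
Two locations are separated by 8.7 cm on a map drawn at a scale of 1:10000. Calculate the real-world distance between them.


ground = 8.7 cm * 10000 / 100 = 870.0 m

870.0 m


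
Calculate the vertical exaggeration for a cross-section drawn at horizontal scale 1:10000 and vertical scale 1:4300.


VE = horizontal_scale / vertical_scale = 10000 / 4300 ≈ 2.3

2.3x


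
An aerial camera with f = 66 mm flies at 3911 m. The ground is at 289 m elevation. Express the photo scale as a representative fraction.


scale = f / (H - h) = 66 mm / 3622 m = 66 / 3622000 = 1:54879

1:54879


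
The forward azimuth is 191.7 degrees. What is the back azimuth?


back azimuth = (191.7 + 180) mod 360 = 11.7 degrees

11.7 degrees


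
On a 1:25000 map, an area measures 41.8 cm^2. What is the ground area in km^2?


ground_area = 41.8 * (25000/100)^2 = 2612500.0 m^2 = 2.6125 km^2 ≈ 2.613 km^2

2.613 km^2


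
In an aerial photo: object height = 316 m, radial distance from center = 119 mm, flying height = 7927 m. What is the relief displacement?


d = h * r / H = 316 * 119 / 7927 = 4.74 mm

4.74 mm


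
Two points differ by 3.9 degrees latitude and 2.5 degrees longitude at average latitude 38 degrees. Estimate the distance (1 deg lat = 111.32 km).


dlat_km = 3.9 * 111.32 = 434.148
dlon_km = 2.5 * 111.32 * cos(38) ≈ 219.303
dist = sqrt(434.148^2 + 219.303^2) ≈ 486.4 km

486.4 km


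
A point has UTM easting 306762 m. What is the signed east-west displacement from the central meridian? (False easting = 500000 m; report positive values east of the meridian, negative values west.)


displacement = 306762 - 500000 = -193238 m

-193238 m


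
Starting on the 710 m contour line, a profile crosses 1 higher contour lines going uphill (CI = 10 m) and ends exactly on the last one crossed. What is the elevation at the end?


elevation = 710 + 1 * 10 = 720 m

720 m


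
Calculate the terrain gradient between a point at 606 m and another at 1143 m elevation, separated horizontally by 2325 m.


gradient = (1143 - 606) / 2325 = 537 / 2325 = 0.231

0.231


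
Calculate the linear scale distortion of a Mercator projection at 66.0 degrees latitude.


SF = 1 / cos(66.0) = 1 / 0.406737 = 2.459

2.459


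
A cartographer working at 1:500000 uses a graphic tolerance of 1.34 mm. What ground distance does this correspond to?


ground = 1.34 mm * 500000 / 1000 = 670.0 m

670.0 m


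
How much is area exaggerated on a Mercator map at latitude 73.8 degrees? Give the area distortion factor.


area_distortion = 1/cos^2(73.8) = 12.848

12.848


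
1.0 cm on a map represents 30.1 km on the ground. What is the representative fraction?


ground = 30.1 km = 3010000 cm; RF denominator = ground / map = 3010000 / 1.0 = 3010000; RF = 1:3010000

1:3010000


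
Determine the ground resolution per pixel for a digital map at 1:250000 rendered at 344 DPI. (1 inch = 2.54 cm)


pixel_cm = 2.54 / 344 ≈ 0.007384 cm
ground = pixel_cm * 250000 / 100 = 2.54 * 250000 / (344 * 100) = 635000 / 34400 ≈ 18.46 m

18.46 m
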